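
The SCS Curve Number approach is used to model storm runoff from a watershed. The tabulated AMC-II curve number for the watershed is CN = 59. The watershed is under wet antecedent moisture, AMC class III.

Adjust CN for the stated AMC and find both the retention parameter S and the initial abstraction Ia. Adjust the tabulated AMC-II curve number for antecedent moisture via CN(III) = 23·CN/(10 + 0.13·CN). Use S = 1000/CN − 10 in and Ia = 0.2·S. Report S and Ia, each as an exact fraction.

Adjust CN=59 to AMC III: 23·59/(10 + 0.13·59) → 1357 ÷ (1767/100) = 135700/1767 ≈ 76.797
Max retention: S = 1000/(135700/1767) − 10 = 4100/1357 in (≈ 3.021 in)
Ia = 0.2·(4100/1357) = 820/1357 in ≈ 0.604 in

S = 4100/1357 in ≈ 3.021 in; Ia = 820/1357 in ≈ 0.604 in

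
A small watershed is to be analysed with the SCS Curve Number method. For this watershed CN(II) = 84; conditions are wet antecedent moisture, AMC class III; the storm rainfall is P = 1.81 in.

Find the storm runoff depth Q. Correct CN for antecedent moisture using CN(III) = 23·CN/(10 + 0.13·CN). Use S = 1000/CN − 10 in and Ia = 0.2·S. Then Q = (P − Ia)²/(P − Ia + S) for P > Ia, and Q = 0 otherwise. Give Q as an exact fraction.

Wet (AMC III): CN(III) = 23·84/(10 + 0.13·84) = 1932/(523/25) = 48300/523 ≈ 92.352
S = 1000/(48300/523) − 10 = 400/483 in ≈ 0.828 in
Initial abstraction Ia = S/5 = (400/483)/5 = 80/483 ≈ 0.166 in
Since P=1.810 > Ia=0.166: effective rainfall P−Ia = 79423/48300 in
Q: (79423/48300)² ÷ (119423/48300) = 6308012929/5768130900 in (≈ 1.094 in)

Q = 6308012929/5768130900 in ≈ 1.094 in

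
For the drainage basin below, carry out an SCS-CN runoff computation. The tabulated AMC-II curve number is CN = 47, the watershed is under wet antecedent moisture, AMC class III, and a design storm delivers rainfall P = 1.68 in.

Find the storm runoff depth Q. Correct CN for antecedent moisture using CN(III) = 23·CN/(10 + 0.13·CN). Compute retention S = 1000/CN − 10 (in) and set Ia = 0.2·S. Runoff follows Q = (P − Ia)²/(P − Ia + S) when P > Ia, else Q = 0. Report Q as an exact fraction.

Wet (AMC III): CN(III) = 23·47/(10 + 0.13·47) = 1081/(1611/100) = 108100/1611 ≈ 67.101
S = 1000/(108100/1611) − 10 = 5300/1081 in ≈ 4.903 in
Ia = 0.2S: 0.2·4.903 = 0.981 in (exactly 1060/1081)
Since P=1.680 > Ia=0.981: effective rainfall P−Ia = 18902/27025 in
Q: (18902/27025)² ÷ (151402/27025) = 178642802/2045819525 in (≈ 0.087 in)

Q = 178642802/2045819525 in ≈ 0.087 in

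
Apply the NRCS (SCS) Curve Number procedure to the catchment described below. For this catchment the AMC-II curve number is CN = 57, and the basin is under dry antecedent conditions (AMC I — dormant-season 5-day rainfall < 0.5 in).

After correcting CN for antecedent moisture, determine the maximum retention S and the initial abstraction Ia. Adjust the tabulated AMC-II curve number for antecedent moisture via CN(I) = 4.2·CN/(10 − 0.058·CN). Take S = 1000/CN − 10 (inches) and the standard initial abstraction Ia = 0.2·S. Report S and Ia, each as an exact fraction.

S = 21500/1197 in ≈ 17.962 in; Ia = 4300/1197 in ≈ 3.592 in

Dry (AMC I): CN(I) = 4.2·57/(10 − 0.058·57) = (1197/5)/(3347/500) = 119700/3347 ≈ 35.763
S = 1000/(119700/3347) − 10 = 21500/1197 in ≈ 17.962 in
Initial abstraction Ia = S/5 = (21500/1197)/5 = 4300/1197 ≈ 3.592 in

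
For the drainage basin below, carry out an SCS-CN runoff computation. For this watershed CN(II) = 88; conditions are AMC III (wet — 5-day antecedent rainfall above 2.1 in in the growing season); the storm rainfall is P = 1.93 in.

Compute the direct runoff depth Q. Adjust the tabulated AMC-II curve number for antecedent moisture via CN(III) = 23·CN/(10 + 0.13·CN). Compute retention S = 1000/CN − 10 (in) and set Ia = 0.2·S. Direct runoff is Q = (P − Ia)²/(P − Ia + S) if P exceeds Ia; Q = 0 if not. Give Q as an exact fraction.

Q = 2100297241/1538973700 in ≈ 1.365 in

Adjust CN=88 to AMC III: 23·88/(10 + 0.13·88) → 2024 ÷ (536/25) = 6325/67 ≈ 94.403
S = 1000/(6325/67) − 10 = 150/253 in ≈ 0.593 in
Ia = 0.2S: 0.2·0.593 = 0.119 in (exactly 30/253)
Excess rainfall: 1.930 − 0.119 = 1.811 in; P > Ia so Q > 0
Q: (45829/25300)² ÷ (60829/25300) = 2100297241/1538973700 in (≈ 1.365 in)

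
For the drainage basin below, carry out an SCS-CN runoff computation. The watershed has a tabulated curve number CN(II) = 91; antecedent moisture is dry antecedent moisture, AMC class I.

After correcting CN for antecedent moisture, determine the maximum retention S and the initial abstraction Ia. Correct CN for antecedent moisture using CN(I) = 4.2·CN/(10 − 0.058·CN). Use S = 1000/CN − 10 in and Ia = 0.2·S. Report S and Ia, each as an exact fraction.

Adjust CN=91 to AMC I: 4.2·91/(10 − 0.058·91) → (1911/5) ÷ (2361/500) = 63700/787 ≈ 80.940
Retention S: 1000/CN − 10 with CN=80.940 → S = 1500/637 ≈ 2.355 in
Initial abstraction Ia = S/5 = (1500/637)/5 = 300/637 ≈ 0.471 in

S = 1500/637 in ≈ 2.355 in; Ia = 300/637 in ≈ 0.471 in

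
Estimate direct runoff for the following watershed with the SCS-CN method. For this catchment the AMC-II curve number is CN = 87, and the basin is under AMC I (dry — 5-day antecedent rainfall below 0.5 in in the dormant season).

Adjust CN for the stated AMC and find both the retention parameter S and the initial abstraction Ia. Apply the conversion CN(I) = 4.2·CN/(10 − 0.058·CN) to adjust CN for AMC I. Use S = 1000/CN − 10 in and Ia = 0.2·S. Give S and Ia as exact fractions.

S = 6500/1827 in ≈ 3.558 in; Ia = 1300/1827 in ≈ 0.712 in

CN(I) from CN(II)=87: (4.2·87)/(10 − 0.058·87) = 182700/2477 ≈ 73.759
Retention S: 1000/CN − 10 with CN=73.759 → S = 6500/1827 ≈ 3.558 in
Initial abstraction Ia = S/5 = (6500/1827)/5 = 1300/1827 ≈ 0.712 in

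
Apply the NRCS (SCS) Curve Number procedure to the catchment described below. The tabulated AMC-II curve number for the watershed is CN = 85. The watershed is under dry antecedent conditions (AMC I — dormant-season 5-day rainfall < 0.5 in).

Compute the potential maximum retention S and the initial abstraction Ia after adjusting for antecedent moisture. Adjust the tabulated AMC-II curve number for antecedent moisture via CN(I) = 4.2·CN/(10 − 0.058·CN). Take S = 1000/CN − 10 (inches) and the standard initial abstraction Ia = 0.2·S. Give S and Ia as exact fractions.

Adjust CN=85 to AMC I: 4.2·85/(10 − 0.058·85) → 357 ÷ (507/100) = 11900/169 ≈ 70.414
Max retention: S = 1000/(11900/169) − 10 = 500/119 in (≈ 4.202 in)
Ia = 0.2·(500/119) = 100/119 in ≈ 0.840 in

S = 500/119 in ≈ 4.202 in; Ia = 100/119 in ≈ 0.840 in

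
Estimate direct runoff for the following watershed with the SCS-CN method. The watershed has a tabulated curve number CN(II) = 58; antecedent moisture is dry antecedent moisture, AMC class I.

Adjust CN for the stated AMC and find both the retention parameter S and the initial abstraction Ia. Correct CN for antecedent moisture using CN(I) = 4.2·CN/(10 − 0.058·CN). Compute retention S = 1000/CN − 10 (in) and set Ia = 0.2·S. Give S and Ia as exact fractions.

S = 500/29 in ≈ 17.241 in; Ia = 100/29 in ≈ 3.448 in

CN(I) from CN(II)=58: (4.2·58)/(10 − 0.058·58) = 2900/79 ≈ 36.709
Retention S: 1000/CN − 10 with CN=36.709 → S = 500/29 ≈ 17.241 in
Ia = 0.2S: 0.2·17.241 = 3.448 in (exactly 100/29)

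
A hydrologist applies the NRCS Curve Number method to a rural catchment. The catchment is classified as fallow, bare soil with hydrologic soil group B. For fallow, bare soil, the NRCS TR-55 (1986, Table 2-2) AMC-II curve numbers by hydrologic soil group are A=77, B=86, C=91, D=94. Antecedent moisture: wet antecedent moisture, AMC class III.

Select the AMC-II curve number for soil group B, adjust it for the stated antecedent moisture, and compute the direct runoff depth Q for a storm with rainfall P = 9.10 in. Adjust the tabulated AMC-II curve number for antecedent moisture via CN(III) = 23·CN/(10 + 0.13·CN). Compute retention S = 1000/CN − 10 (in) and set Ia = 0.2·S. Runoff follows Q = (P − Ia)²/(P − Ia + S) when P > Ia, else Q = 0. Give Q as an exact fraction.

Q = 160199649/19295390 in ≈ 8.302 in

NRCS table: fallow, bare soil, soil group B → CN(II) = 86
CN(III) from CN(II)=86: (23·86)/(10 + 0.13·86) = 98900/1059 ≈ 93.390
Max retention: S = 1000/(98900/1059) − 10 = 700/989 in (≈ 0.708 in)
Ia = 0.2·(700/989) = 140/989 in ≈ 0.142 in
Since P=9.100 > Ia=0.142: effective rainfall P−Ia = 88599/9890 in
Q = (88599/9890)²/((88599/9890) + 700/989) = (7849782801/97812100)/(95599/9890) = 160199649/19295390 in ≈ 8.302 in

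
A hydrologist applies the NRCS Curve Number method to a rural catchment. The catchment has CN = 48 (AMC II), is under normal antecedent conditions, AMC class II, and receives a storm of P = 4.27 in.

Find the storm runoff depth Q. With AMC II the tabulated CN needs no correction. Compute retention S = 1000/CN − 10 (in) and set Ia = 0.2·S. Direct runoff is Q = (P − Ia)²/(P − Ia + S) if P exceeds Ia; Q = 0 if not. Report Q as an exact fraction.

Q = 398161/1164300 in ≈ 0.342 in

CN(II) = 48; AMC II needs no correction.
Retention S: 1000/CN − 10 with CN=48.000 → S = 65/6 ≈ 10.833 in
Ia = 0.2·(65/6) = 13/6 in ≈ 2.167 in
Excess rainfall: 4.270 − 2.167 = 2.103 in; P > Ia so Q > 0
Q: (631/300)² ÷ (3881/300) = 398161/1164300 in (≈ 0.342 in)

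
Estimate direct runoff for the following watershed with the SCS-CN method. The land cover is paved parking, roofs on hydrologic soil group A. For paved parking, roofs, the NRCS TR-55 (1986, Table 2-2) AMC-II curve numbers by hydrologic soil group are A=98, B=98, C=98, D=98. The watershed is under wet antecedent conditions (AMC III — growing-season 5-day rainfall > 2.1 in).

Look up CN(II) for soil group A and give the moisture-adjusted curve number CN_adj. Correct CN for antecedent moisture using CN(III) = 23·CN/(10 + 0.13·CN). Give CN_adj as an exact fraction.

CN_adj = 112700/1137 ≈ 99.120

NRCS table: paved parking, roofs, soil group A → CN(II) = 98
Adjust CN=98 to AMC III: 23·98/(10 + 0.13·98) → 2254 ÷ (1137/50) = 112700/1137 ≈ 99.120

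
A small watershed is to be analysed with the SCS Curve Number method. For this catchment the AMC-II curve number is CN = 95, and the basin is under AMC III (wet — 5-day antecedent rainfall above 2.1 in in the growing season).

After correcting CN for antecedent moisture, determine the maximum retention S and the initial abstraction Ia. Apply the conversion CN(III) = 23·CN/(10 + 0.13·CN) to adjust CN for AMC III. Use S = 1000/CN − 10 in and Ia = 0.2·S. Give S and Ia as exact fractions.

S = 100/437 in ≈ 0.229 in; Ia = 20/437 in ≈ 0.046 in

Adjust CN=95 to AMC III: 23·95/(10 + 0.13·95) → 2185 ÷ (447/20) = 43700/447 ≈ 97.763
Max retention: S = 1000/(43700/447) − 10 = 100/437 in (≈ 0.229 in)
Initial abstraction Ia = S/5 = (100/437)/5 = 20/437 ≈ 0.046 in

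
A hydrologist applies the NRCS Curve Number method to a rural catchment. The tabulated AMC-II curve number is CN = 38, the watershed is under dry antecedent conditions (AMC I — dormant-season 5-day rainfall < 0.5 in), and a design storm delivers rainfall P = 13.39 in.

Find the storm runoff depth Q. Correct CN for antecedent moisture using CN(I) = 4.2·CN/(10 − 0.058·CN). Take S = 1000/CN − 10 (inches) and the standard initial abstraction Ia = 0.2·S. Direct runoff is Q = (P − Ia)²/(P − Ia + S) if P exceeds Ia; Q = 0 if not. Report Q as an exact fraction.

Dry (AMC I): CN(I) = 4.2·38/(10 − 0.058·38) = (798/5)/(1949/250) = 39900/1949 ≈ 20.472
Retention S: 1000/CN − 10 with CN=20.472 → S = 15500/399 ≈ 38.847 in
Ia = 0.2·(15500/399) = 3100/399 in ≈ 7.769 in
Excess rainfall: 13.390 − 7.769 = 5.621 in; P > Ia so Q > 0
Runoff Q = (P−Ia)²/(P−Ia+S) = (5.621)²/(5.621+38.847) = 50292996121/70793013900 ≈ 0.710 in

Q = 50292996121/70793013900 in ≈ 0.710 in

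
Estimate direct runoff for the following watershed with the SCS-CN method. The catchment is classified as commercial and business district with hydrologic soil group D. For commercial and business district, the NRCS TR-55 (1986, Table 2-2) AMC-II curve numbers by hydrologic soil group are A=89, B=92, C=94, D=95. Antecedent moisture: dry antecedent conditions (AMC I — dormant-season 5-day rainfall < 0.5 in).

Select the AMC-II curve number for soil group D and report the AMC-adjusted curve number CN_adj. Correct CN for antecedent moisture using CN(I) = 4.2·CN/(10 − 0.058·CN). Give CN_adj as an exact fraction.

NRCS table: commercial and business district, soil group D → CN(II) = 95
Dry (AMC I): CN(I) = 4.2·95/(10 − 0.058·95) = 399/(449/100) = 39900/449 ≈ 88.864

CN_adj = 39900/449 ≈ 88.864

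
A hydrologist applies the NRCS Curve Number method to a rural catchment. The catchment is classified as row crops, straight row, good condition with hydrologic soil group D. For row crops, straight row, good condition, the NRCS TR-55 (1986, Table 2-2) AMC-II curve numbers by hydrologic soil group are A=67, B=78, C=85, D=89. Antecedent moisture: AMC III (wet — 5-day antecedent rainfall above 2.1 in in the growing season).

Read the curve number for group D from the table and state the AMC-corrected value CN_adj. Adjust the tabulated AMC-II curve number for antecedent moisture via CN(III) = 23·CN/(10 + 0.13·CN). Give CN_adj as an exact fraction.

CN_adj = 204700/2157 ≈ 94.900

NRCS table: row crops, straight row, good condition, soil group D → CN(II) = 89
CN(III) from CN(II)=89: (23·89)/(10 + 0.13·89) = 204700/2157 ≈ 94.900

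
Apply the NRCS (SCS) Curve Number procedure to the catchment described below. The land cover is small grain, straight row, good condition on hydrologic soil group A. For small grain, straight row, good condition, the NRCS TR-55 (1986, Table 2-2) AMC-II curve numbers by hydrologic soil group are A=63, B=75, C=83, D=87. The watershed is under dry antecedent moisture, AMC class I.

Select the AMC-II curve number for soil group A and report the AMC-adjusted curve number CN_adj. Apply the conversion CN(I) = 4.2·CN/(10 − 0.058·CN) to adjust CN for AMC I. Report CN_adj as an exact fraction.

CN_adj = 132300/3173 ≈ 41.696

NRCS table: small grain, straight row, good condition, soil group A → CN(II) = 63
Adjust CN=63 to AMC I: 4.2·63/(10 − 0.058·63) → (1323/5) ÷ (3173/500) = 132300/3173 ≈ 41.696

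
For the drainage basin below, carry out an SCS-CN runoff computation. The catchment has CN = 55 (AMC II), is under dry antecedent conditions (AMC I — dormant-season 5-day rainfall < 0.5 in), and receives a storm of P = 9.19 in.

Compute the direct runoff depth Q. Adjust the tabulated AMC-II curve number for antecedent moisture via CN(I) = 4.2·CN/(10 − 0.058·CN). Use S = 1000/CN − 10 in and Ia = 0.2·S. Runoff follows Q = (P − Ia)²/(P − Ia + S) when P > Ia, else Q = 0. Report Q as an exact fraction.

Q = 1661622169/1468875100 in ≈ 1.131 in

CN(I) from CN(II)=55: (4.2·55)/(10 − 0.058·55) = 7700/227 ≈ 33.921
Max retention: S = 1000/(7700/227) − 10 = 1500/77 in (≈ 19.481 in)
Ia = 0.2S: 0.2·19.481 = 3.896 in (exactly 300/77)
Excess rainfall: 9.190 − 3.896 = 5.294 in; P > Ia so Q > 0
Q = (40763/7700)²/((40763/7700) + 1500/77) = (1661622169/59290000)/(190763/7700) = 1661622169/1468875100 in ≈ 1.131 in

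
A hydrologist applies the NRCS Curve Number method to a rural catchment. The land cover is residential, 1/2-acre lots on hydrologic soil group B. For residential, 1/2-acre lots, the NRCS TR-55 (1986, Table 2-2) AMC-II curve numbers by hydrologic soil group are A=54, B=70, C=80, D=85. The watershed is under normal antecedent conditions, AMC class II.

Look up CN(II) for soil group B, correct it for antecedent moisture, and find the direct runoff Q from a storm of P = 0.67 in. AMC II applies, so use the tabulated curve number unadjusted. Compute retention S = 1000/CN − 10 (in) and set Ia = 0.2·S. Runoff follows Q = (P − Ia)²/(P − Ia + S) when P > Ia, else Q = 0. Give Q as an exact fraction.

Q = 0 in ≈ 0.000 in

NRCS table: residential, 1/2-acre lots, soil group B → CN(II) = 70
AMC II — tabulated CN = 70 applies directly.
S = 1000/70 − 10 = 30/7 in ≈ 4.286 in
Ia = 0.2S: 0.2·4.286 = 0.857 in (exactly 6/7)
P = 0.670 ≤ Ia = 0.857 in: entire storm abstracted, Q = 0.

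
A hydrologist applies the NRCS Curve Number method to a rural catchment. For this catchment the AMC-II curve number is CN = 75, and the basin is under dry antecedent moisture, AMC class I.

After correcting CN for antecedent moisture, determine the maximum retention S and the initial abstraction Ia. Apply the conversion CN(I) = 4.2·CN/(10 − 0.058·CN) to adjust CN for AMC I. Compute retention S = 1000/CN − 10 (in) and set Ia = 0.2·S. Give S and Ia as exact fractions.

S = 500/63 in ≈ 7.937 in; Ia = 100/63 in ≈ 1.587 in

Dry (AMC I): CN(I) = 4.2·75/(10 − 0.058·75) = 315/(113/20) = 6300/113 ≈ 55.752
Max retention: S = 1000/(6300/113) − 10 = 500/63 in (≈ 7.937 in)
Ia = 0.2S: 0.2·7.937 = 1.587 in (exactly 100/63)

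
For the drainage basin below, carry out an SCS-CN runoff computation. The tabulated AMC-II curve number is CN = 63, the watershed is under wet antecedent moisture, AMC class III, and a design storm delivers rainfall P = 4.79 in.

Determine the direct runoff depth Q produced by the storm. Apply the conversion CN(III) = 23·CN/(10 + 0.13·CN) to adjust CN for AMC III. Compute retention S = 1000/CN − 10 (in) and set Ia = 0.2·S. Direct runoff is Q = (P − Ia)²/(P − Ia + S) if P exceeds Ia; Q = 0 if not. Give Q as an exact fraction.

CN(III) from CN(II)=63: (23·63)/(10 + 0.13·63) = 144900/1819 ≈ 79.659
Retention S: 1000/CN − 10 with CN=79.659 → S = 3700/1449 ≈ 2.553 in
Ia = 0.2·(3700/1449) = 740/1449 in ≈ 0.511 in
P − Ia = 4.790 − 0.511 = 620071/144900 ≈ 4.279 in (> 0, runoff occurs)
Runoff Q = (P−Ia)²/(P−Ia+S) = (4.279)²/(4.279+2.553) = 384488045041/143461287900 ≈ 2.680 in

Q = 384488045041/143461287900 in ≈ 2.680 in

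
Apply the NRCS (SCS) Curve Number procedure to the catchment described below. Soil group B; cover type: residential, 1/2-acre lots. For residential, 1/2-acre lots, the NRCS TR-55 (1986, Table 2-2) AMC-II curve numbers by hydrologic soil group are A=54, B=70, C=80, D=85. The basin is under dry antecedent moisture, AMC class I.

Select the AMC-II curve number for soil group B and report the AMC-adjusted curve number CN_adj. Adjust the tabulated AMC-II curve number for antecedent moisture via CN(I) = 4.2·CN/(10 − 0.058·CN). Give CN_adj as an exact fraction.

CN_adj = 4900/99 ≈ 49.495

NRCS table: residential, 1/2-acre lots, soil group B → CN(II) = 70
Adjust CN=70 to AMC I: 4.2·70/(10 − 0.058·70) → 294 ÷ (297/50) = 4900/99 ≈ 49.495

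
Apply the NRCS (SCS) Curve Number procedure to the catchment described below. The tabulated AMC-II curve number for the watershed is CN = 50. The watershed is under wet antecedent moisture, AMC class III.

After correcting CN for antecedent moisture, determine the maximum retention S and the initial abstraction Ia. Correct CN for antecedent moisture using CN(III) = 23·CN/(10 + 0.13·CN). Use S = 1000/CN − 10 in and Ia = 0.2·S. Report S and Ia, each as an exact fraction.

Adjust CN=50 to AMC III: 23·50/(10 + 0.13·50) → 1150 ÷ (33/2) = 2300/33 ≈ 69.697
Retention S: 1000/CN − 10 with CN=69.697 → S = 100/23 ≈ 4.348 in
Ia = 0.2S: 0.2·4.348 = 0.870 in (exactly 20/23)

S = 100/23 in ≈ 4.348 in; Ia = 20/23 in ≈ 0.870 in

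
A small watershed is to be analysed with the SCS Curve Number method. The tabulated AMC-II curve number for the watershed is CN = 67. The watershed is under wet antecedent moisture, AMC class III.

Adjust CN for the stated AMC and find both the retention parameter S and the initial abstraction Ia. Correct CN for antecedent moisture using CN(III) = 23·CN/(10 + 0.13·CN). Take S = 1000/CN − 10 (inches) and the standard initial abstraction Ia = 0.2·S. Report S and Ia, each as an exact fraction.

Wet (AMC III): CN(III) = 23·67/(10 + 0.13·67) = 1541/(1871/100) = 154100/1871 ≈ 82.362
S = 1000/(154100/1871) − 10 = 3300/1541 in ≈ 2.141 in
Initial abstraction Ia = S/5 = (3300/1541)/5 = 660/1541 ≈ 0.428 in

S = 3300/1541 in ≈ 2.141 in; Ia = 660/1541 in ≈ 0.428 in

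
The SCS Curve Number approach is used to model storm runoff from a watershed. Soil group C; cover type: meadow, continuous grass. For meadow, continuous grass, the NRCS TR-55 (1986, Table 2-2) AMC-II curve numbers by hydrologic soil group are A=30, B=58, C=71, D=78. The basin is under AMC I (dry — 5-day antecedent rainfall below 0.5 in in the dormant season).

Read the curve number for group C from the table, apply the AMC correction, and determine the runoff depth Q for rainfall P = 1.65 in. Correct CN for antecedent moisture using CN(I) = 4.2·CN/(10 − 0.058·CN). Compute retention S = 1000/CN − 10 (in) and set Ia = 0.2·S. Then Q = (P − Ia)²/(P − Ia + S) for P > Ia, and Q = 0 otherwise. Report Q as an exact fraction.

NRCS table: meadow, continuous grass, soil group C → CN(II) = 71
Adjust CN=71 to AMC I: 4.2·71/(10 − 0.058·71) → (1491/5) ÷ (2941/500) = 149100/2941 ≈ 50.697
Retention S: 1000/CN − 10 with CN=50.697 → S = 14500/1491 ≈ 9.725 in
Initial abstraction Ia = S/5 = (14500/1491)/5 = 2900/1491 ≈ 1.945 in
P = 1.650 ≤ Ia = 1.945 in: entire storm abstracted, Q = 0.

Q = 0 in ≈ 0.000 in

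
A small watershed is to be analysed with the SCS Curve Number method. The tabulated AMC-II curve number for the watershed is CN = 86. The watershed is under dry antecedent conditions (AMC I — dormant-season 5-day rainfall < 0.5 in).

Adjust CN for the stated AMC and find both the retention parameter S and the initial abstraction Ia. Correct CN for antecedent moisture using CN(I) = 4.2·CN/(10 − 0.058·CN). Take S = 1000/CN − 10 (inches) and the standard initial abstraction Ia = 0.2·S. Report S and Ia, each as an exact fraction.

S = 500/129 in ≈ 3.876 in; Ia = 100/129 in ≈ 0.775 in

Dry (AMC I): CN(I) = 4.2·86/(10 − 0.058·86) = (1806/5)/(1253/250) = 12900/179 ≈ 72.067
Retention S: 1000/CN − 10 with CN=72.067 → S = 500/129 ≈ 3.876 in
Ia = 0.2S: 0.2·3.876 = 0.775 in (exactly 100/129)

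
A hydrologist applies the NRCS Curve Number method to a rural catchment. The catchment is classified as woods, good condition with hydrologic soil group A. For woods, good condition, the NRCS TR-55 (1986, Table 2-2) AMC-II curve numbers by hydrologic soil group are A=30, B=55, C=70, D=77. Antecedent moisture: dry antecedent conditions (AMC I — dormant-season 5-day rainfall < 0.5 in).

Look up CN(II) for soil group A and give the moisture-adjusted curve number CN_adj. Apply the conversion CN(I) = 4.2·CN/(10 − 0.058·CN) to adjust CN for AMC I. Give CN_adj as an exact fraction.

NRCS table: woods, good condition, soil group A → CN(II) = 30
CN(I) from CN(II)=30: (4.2·30)/(10 − 0.058·30) = 900/59 ≈ 15.254

CN_adj = 900/59 ≈ 15.254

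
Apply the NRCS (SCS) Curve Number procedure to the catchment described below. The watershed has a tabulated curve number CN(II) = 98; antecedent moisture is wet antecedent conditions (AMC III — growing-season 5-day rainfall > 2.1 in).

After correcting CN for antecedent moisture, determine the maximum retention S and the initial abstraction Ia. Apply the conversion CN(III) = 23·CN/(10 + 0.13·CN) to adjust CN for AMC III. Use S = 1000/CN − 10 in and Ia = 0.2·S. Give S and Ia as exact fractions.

S = 100/1127 in ≈ 0.089 in; Ia = 20/1127 in ≈ 0.018 in

CN(III) from CN(II)=98: (23·98)/(10 + 0.13·98) = 112700/1137 ≈ 99.120
S = 1000/(112700/1137) − 10 = 100/1127 in ≈ 0.089 in
Initial abstraction Ia = S/5 = (100/1127)/5 = 20/1127 ≈ 0.018 in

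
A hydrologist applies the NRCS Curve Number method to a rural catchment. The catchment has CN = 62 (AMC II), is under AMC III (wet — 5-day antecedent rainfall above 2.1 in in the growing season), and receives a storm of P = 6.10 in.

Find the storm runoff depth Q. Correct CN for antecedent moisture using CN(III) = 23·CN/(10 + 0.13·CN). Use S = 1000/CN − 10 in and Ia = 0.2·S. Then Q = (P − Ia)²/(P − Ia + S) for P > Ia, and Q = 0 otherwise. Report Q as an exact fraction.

Wet (AMC III): CN(III) = 23·62/(10 + 0.13·62) = 1426/(903/50) = 71300/903 ≈ 78.959
Retention S: 1000/CN − 10 with CN=78.959 → S = 1900/713 ≈ 2.665 in
Ia = 0.2S: 0.2·2.665 = 0.533 in (exactly 380/713)
Since P=6.100 > Ia=0.533: effective rainfall P−Ia = 39693/7130 in
Q = (39693/7130)²/((39693/7130) + 1900/713) = (1575534249/50836900)/(58693/7130) = 1575534249/418481090 in ≈ 3.765 in

Q = 1575534249/418481090 in ≈ 3.765 in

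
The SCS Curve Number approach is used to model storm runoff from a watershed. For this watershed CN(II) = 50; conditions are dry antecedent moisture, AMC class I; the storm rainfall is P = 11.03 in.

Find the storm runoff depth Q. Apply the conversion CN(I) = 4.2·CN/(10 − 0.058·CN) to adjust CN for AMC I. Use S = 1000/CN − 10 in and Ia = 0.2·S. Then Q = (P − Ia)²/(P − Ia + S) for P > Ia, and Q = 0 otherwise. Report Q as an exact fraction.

Q = 173264569/132642300 in ≈ 1.306 in

Dry (AMC I): CN(I) = 4.2·50/(10 − 0.058·50) = 210/(71/10) = 2100/71 ≈ 29.577
Max retention: S = 1000/(2100/71) − 10 = 500/21 in (≈ 23.810 in)
Ia = 0.2·(500/21) = 100/21 in ≈ 4.762 in
P − Ia = 11.030 − 4.762 = 13163/2100 ≈ 6.268 in (> 0, runoff occurs)
Q = (13163/2100)²/((13163/2100) + 500/21) = (173264569/4410000)/(63163/2100) = 173264569/132642300 in ≈ 1.306 in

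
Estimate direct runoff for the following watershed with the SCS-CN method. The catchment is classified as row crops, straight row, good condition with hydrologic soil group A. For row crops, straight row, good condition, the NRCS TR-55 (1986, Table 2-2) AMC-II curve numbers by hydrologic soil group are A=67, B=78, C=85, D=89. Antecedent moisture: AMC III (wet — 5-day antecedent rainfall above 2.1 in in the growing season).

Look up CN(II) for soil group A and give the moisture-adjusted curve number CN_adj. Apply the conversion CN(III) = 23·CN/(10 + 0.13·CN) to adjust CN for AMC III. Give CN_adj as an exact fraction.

CN_adj = 154100/1871 ≈ 82.362

NRCS table: row crops, straight row, good condition, soil group A → CN(II) = 67
CN(III) from CN(II)=67: (23·67)/(10 + 0.13·67) = 154100/1871 ≈ 82.362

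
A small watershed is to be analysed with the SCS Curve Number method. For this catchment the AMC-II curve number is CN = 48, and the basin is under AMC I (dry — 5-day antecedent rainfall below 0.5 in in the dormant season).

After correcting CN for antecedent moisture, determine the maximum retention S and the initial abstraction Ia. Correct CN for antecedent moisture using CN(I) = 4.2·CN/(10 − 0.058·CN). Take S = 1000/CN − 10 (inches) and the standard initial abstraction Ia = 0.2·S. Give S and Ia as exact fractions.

CN(I) from CN(II)=48: (4.2·48)/(10 − 0.058·48) = 12600/451 ≈ 27.938
Retention S: 1000/CN − 10 with CN=27.938 → S = 1625/63 ≈ 25.794 in
Initial abstraction Ia = S/5 = (1625/63)/5 = 325/63 ≈ 5.159 in

S = 1625/63 in ≈ 25.794 in; Ia = 325/63 in ≈ 5.159 in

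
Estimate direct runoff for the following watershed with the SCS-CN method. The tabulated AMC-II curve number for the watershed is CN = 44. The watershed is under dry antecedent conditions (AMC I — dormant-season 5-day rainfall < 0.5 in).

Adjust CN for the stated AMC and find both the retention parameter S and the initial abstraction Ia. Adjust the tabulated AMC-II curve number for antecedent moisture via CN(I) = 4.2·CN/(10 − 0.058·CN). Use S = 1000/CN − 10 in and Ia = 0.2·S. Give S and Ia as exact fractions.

S = 1000/33 in ≈ 30.303 in; Ia = 200/33 in ≈ 6.061 in

Dry (AMC I): CN(I) = 4.2·44/(10 − 0.058·44) = (924/5)/(931/125) = 3300/133 ≈ 24.812
Retention S: 1000/CN − 10 with CN=24.812 → S = 1000/33 ≈ 30.303 in
Initial abstraction Ia = S/5 = (1000/33)/5 = 200/33 ≈ 6.061 in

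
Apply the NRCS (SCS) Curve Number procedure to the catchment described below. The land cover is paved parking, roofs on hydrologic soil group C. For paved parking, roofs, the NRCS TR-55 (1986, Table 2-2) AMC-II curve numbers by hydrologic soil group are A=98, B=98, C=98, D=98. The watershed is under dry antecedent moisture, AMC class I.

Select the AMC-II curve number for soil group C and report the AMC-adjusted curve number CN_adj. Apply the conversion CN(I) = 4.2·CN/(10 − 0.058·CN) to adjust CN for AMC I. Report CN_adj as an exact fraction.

NRCS table: paved parking, roofs, soil group C → CN(II) = 98
Adjust CN=98 to AMC I: 4.2·98/(10 − 0.058·98) → (2058/5) ÷ (1079/250) = 102900/1079 ≈ 95.366

CN_adj = 102900/1079 ≈ 95.366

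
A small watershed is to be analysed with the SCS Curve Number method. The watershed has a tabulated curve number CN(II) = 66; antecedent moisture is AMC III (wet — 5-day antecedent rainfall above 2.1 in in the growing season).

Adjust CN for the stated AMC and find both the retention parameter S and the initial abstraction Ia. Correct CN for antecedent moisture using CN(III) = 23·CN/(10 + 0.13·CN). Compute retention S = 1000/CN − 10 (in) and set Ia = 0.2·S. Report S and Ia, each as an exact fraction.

CN(III) from CN(II)=66: (23·66)/(10 + 0.13·66) = 75900/929 ≈ 81.701
Retention S: 1000/CN − 10 with CN=81.701 → S = 1700/759 ≈ 2.240 in
Initial abstraction Ia = S/5 = (1700/759)/5 = 340/759 ≈ 0.448 in

S = 1700/759 in ≈ 2.240 in; Ia = 340/759 in ≈ 0.448 in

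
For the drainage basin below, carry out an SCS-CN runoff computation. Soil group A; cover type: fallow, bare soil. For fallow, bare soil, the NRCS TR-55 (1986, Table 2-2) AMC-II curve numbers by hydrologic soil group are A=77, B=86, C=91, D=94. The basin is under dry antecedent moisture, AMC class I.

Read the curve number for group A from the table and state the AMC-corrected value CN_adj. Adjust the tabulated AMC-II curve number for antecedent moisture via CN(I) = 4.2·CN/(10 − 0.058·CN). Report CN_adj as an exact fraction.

CN_adj = 161700/2767 ≈ 58.439

NRCS table: fallow, bare soil, soil group A → CN(II) = 77
Adjust CN=77 to AMC I: 4.2·77/(10 − 0.058·77) → (1617/5) ÷ (2767/500) = 161700/2767 ≈ 58.439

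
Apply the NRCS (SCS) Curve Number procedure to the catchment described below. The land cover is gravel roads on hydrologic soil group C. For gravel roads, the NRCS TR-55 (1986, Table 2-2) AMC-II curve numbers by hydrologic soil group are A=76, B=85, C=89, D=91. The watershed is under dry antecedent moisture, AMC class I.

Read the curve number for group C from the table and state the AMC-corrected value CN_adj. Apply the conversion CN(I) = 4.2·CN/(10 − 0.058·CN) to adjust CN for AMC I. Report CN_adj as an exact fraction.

CN_adj = 186900/2419 ≈ 77.263

NRCS table: gravel roads, soil group C → CN(II) = 89
Dry (AMC I): CN(I) = 4.2·89/(10 − 0.058·89) = (1869/5)/(2419/500) = 186900/2419 ≈ 77.263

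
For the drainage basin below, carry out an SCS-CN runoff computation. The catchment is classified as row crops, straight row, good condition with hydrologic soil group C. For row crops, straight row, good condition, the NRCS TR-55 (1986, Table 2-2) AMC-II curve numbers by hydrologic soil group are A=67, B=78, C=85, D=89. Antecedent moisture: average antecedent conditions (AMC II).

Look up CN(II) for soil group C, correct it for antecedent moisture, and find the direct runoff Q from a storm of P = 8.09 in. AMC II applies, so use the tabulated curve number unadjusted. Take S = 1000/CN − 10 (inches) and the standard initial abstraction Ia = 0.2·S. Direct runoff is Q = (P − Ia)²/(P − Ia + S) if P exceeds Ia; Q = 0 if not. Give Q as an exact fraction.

NRCS table: row crops, straight row, good condition, soil group C → CN(II) = 85
Average conditions: CN = 85 (no AMC adjustment).
S = 1000/85 − 10 = 30/17 in ≈ 1.765 in
Ia = 0.2·(30/17) = 6/17 in ≈ 0.353 in
Excess rainfall: 8.090 − 0.353 = 7.737 in; P > Ia so Q > 0
Q: (13153/1700)² ÷ (16153/1700) = 173001409/27460100 in (≈ 6.300 in)

Q = 173001409/27460100 in ≈ 6.300 in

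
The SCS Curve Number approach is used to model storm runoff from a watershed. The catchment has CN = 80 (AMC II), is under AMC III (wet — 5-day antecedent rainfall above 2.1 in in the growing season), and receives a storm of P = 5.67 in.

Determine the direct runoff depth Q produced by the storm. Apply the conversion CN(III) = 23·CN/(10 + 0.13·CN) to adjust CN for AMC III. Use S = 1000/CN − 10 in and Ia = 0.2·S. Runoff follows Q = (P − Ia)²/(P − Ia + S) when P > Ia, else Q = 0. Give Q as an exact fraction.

Wet (AMC III): CN(III) = 23·80/(10 + 0.13·80) = 1840/(102/5) = 4600/51 ≈ 90.196
Max retention: S = 1000/(4600/51) − 10 = 25/23 in (≈ 1.087 in)
Initial abstraction Ia = S/5 = (25/23)/5 = 5/23 ≈ 0.217 in
Since P=5.670 > Ia=0.217: effective rainfall P−Ia = 12541/2300 in
Q: (12541/2300)² ÷ (15041/2300) = 157276681/34594300 in (≈ 4.546 in)

Q = 157276681/34594300 in ≈ 4.546 in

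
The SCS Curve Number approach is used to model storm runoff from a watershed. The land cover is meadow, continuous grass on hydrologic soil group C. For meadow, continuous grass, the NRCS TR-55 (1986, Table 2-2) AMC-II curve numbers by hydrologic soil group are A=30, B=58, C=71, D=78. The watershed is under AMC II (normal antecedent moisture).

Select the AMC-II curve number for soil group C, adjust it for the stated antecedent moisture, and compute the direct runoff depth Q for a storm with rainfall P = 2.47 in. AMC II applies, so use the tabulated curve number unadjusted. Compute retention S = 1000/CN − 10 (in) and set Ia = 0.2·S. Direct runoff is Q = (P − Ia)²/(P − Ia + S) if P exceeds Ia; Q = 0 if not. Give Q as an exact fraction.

Q = 137757169/289232700 in ≈ 0.476 in

NRCS table: meadow, continuous grass, soil group C → CN(II) = 71
AMC II — tabulated CN = 71 applies directly.
Max retention: S = 1000/71 − 10 = 290/71 in (≈ 4.085 in)
Ia = 0.2·(290/71) = 58/71 in ≈ 0.817 in
Excess rainfall: 2.470 − 0.817 = 1.653 in; P > Ia so Q > 0
Runoff Q = (P−Ia)²/(P−Ia+S) = (1.653)²/(1.653+4.085) = 137757169/289232700 ≈ 0.476 in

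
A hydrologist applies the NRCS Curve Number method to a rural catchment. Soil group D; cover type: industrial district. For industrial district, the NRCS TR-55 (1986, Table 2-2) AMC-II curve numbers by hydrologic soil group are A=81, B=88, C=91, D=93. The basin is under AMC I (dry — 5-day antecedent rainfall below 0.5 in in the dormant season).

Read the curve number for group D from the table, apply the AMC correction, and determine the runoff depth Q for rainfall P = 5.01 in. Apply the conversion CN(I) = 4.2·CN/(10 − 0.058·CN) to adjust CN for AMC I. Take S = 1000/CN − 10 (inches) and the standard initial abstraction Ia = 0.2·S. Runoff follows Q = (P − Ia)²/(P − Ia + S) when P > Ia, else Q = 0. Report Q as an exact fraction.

NRCS table: industrial district, soil group D → CN(II) = 93
Dry (AMC I): CN(I) = 4.2·93/(10 − 0.058·93) = (1953/5)/(2303/500) = 27900/329 ≈ 84.802
S = 1000/(27900/329) − 10 = 500/279 in ≈ 1.792 in
Ia = 0.2·(500/279) = 100/279 in ≈ 0.358 in
P − Ia = 5.010 − 0.358 = 129779/27900 ≈ 4.652 in (> 0, runoff occurs)
Q: (129779/27900)² ÷ (179779/27900) = 16842588841/5015834100 in (≈ 3.358 in)

Q = 16842588841/5015834100 in ≈ 3.358 in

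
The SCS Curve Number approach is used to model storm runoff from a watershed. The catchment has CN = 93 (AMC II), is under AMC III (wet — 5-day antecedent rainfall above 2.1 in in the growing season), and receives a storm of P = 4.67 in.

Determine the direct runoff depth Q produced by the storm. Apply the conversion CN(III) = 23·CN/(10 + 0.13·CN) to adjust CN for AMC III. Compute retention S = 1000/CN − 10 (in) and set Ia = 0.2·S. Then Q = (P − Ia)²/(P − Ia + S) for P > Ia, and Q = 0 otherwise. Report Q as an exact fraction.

CN(III) from CN(II)=93: (23·93)/(10 + 0.13·93) = 213900/2209 ≈ 96.831
Retention S: 1000/CN − 10 with CN=96.831 → S = 700/2139 ≈ 0.327 in
Initial abstraction Ia = S/5 = (700/2139)/5 = 140/2139 ≈ 0.065 in
P − Ia = 4.670 − 0.065 = 984913/213900 ≈ 4.605 in (> 0, runoff occurs)
Runoff Q = (P−Ia)²/(P−Ia+S) = (4.605)²/(4.605+0.327) = 970053617569/225645890700 ≈ 4.299 in

Q = 970053617569/225645890700 in ≈ 4.299 in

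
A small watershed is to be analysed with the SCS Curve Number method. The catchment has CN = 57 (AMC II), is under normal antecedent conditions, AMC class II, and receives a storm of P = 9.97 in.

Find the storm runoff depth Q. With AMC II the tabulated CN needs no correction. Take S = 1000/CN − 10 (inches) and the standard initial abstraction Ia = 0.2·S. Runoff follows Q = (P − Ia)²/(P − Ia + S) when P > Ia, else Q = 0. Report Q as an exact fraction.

AMC II — tabulated CN = 57 applies directly.
Max retention: S = 1000/57 − 10 = 430/57 in (≈ 7.544 in)
Ia = 0.2·(430/57) = 86/57 in ≈ 1.509 in
Excess rainfall: 9.970 − 1.509 = 8.461 in; P > Ia so Q > 0
Runoff Q = (P−Ia)²/(P−Ia+S) = (8.461)²/(8.461+7.544) = 2326036441/520005300 ≈ 4.473 in

Q = 2326036441/520005300 in ≈ 4.473 in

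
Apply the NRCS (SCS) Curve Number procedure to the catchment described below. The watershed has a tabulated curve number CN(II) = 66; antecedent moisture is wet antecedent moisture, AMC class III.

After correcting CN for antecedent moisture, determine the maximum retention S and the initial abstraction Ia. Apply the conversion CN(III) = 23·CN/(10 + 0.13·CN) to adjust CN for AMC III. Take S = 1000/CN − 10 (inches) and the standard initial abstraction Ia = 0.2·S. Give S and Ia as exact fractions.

S = 1700/759 in ≈ 2.240 in; Ia = 340/759 in ≈ 0.448 in

Adjust CN=66 to AMC III: 23·66/(10 + 0.13·66) → 1518 ÷ (929/50) = 75900/929 ≈ 81.701
Retention S: 1000/CN − 10 with CN=81.701 → S = 1700/759 ≈ 2.240 in
Initial abstraction Ia = S/5 = (1700/759)/5 = 340/759 ≈ 0.448 in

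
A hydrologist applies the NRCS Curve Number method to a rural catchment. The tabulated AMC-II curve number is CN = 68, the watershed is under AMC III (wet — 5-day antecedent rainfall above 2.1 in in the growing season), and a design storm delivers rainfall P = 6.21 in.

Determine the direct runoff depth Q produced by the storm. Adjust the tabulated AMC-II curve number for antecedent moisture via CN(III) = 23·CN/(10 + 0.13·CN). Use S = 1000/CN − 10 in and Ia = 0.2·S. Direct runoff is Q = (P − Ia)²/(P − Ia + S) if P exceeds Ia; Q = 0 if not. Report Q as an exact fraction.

Adjust CN=68 to AMC III: 23·68/(10 + 0.13·68) → 1564 ÷ (471/25) = 39100/471 ≈ 83.015
Max retention: S = 1000/(39100/471) − 10 = 800/391 in (≈ 2.046 in)
Initial abstraction Ia = S/5 = (800/391)/5 = 160/391 ≈ 0.409 in
Excess rainfall: 6.210 − 0.409 = 5.801 in; P > Ia so Q > 0
Q: (226811/39100)² ÷ (306811/39100) = 51443229721/11996310100 in (≈ 4.288 in)

Q = 51443229721/11996310100 in ≈ 4.288 in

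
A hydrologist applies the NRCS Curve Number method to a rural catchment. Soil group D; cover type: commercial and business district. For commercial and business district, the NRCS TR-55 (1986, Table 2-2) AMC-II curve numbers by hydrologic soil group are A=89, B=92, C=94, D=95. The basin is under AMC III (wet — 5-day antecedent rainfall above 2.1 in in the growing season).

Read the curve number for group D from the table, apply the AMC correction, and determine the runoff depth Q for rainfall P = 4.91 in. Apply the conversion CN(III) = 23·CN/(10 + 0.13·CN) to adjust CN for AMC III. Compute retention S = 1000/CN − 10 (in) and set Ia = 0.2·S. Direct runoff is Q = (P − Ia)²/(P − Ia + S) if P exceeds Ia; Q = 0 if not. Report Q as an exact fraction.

NRCS table: commercial and business district, soil group D → CN(II) = 95
CN(III) from CN(II)=95: (23·95)/(10 + 0.13·95) = 43700/447 ≈ 97.763
Max retention: S = 1000/(43700/447) − 10 = 100/437 in (≈ 0.229 in)
Initial abstraction Ia = S/5 = (100/437)/5 = 20/437 ≈ 0.046 in
Excess rainfall: 4.910 − 0.046 = 4.864 in; P > Ia so Q > 0
Q = (212567/43700)²/((212567/43700) + 100/437) = (45184729489/1909690000)/(222567/43700) = 45184729489/9726177900 in ≈ 4.646 in

Q = 45184729489/9726177900 in ≈ 4.646 in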